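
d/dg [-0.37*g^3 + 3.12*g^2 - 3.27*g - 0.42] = -1.11*g^2 + 6.24*g - 3.27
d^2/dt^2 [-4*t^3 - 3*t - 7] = -24*t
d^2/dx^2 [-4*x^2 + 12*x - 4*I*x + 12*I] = -8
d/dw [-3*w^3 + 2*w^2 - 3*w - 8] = -9*w^2 + 4*w - 3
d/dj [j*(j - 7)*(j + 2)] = 3*j^2 - 10*j - 14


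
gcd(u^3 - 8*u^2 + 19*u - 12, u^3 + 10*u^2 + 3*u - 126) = u - 3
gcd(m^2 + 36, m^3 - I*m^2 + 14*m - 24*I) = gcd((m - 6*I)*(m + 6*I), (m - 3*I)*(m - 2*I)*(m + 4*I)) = 1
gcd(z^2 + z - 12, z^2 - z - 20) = z + 4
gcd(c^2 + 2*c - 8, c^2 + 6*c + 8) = c + 4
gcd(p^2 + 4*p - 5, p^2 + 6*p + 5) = p + 5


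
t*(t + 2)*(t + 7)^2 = t^4 + 16*t^3 + 77*t^2 + 98*t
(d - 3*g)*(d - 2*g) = d^2 - 5*d*g + 6*g^2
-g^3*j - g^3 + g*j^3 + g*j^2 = (-g + j)*(g + j)*(g*j + g)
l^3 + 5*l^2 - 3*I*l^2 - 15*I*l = l*(l + 5)*(l - 3*I)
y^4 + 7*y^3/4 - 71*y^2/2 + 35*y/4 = y*(y - 5)*(y - 1/4)*(y + 7)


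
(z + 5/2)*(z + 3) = z^2 + 11*z/2 + 15/2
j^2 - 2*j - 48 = (j - 8)*(j + 6)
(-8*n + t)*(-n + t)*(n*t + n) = 8*n^3*t + 8*n^3 - 9*n^2*t^2 - 9*n^2*t + n*t^3 + n*t^2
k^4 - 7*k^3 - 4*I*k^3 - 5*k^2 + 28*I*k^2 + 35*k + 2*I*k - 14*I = (k - 7)*(k - 2*I)*(k - I)^2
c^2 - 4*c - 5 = (c - 5)*(c + 1)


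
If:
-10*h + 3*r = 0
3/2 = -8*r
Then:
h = -9/160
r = -3/16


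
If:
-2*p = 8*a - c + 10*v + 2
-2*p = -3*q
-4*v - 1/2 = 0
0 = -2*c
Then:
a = -3*q/8 - 3/32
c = 0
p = 3*q/2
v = -1/8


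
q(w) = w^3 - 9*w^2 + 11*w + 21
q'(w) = 3*w^2 - 18*w + 11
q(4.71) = -22.36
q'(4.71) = -7.23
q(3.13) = -2.08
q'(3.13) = -15.95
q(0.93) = 24.25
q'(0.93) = -3.15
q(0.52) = 24.43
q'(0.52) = 2.45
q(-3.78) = -203.19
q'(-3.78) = 121.91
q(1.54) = 20.25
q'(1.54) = -9.61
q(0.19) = 22.77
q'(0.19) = 7.69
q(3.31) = -4.93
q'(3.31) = -15.71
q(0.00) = 21.00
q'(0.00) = 11.00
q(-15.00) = -5544.00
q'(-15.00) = 956.00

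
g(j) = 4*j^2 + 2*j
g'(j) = 8*j + 2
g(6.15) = 163.59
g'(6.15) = 51.20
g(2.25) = 24.75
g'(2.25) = 20.00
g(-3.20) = 34.56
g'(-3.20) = -23.60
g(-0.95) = 1.71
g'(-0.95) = -5.60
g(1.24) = 8.63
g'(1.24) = 11.92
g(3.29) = 49.88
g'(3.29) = 28.32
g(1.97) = 19.46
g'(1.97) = 17.76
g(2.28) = 25.35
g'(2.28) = 20.24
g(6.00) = 156.00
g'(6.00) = 50.00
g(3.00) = 42.00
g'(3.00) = 26.00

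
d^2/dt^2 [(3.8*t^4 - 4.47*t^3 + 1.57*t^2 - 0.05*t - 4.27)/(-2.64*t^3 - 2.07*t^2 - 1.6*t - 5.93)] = (-8.5265128291212e-14*t^7 - 71.2026960000001*t^6 + 170.22816*t^5 - 779.433384*t^4 + 64.1388080000002*t^3 - 1024.81494*t^2 + 623.207304*t - 194.33354)/(18.399744*t^9 + 43.281216*t^8 + 67.390488*t^7 + 185.321007*t^6 + 235.280304*t^5 + 242.415891*t^4 + 400.442968*t^3 + 263.916429*t^2 + 168.79152*t + 208.527857)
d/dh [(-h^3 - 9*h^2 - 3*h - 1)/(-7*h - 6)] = (14*h^3 + 81*h^2 + 108*h + 11)/(49*h^2 + 84*h + 36)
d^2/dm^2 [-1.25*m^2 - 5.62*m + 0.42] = -2.50000000000000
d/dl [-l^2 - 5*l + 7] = -2*l - 5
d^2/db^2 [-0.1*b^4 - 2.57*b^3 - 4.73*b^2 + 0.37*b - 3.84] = -1.2*b^2 - 15.42*b - 9.46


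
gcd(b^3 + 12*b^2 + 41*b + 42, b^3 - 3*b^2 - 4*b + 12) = b + 2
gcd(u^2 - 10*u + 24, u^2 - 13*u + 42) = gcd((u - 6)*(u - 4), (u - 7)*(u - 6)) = u - 6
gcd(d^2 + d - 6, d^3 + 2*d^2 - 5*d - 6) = d^2 + d - 6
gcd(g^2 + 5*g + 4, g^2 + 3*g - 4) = g + 4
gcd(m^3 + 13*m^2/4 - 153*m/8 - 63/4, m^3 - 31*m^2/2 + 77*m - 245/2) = m - 7/2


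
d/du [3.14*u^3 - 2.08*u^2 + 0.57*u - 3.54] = 9.42*u^2 - 4.16*u + 0.57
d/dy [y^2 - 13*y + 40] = 2*y - 13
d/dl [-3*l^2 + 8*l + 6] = 8 - 6*l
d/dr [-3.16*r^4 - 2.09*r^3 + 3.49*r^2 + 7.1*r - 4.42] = -12.64*r^3 - 6.27*r^2 + 6.98*r + 7.1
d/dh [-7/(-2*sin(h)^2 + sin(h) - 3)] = 7*(1 - 4*sin(h))*cos(h)/(-sin(h) - cos(2*h) + 4)^2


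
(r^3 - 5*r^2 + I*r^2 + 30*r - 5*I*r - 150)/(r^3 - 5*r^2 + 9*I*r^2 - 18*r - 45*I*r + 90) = (r - 5*I)/(r + 3*I)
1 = 1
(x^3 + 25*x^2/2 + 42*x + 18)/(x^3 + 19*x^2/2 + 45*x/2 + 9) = (x + 6)/(x + 3)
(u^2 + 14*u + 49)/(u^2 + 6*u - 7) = (u + 7)/(u - 1)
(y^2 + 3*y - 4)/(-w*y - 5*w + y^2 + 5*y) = (-y^2 - 3*y + 4)/(w*y + 5*w - y^2 - 5*y)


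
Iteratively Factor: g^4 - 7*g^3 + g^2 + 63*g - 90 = (g + 3)*(g^3 - 10*g^2 + 31*g - 30) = (g - 2)*(g + 3)*(g^2 - 8*g + 15) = (g - 5)*(g - 2)*(g + 3)*(g - 3)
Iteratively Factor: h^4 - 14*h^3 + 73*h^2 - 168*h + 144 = (h - 3)*(h^3 - 11*h^2 + 40*h - 48) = (h - 3)^2*(h^2 - 8*h + 16) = (h - 4)*(h - 3)^2*(h - 4)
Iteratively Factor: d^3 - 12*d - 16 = (d + 2)*(d^2 - 2*d - 8) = (d + 2)^2*(d - 4)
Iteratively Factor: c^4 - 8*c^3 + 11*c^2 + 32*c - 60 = (c - 3)*(c^3 - 5*c^2 - 4*c + 20) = (c - 5)*(c - 3)*(c^2 - 4) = (c - 5)*(c - 3)*(c - 2)*(c + 2)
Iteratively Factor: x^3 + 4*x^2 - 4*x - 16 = (x + 4)*(x^2 - 4) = (x + 2)*(x + 4)*(x - 2)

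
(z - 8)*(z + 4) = z^2 - 4*z - 32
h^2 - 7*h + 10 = (h - 5)*(h - 2)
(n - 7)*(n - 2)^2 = n^3 - 11*n^2 + 32*n - 28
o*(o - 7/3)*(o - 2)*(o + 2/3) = o^4 - 11*o^3/3 + 16*o^2/9 + 28*o/9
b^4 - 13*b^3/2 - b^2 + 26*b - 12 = (b - 6)*(b - 2)*(b - 1/2)*(b + 2)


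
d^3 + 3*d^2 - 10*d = d*(d - 2)*(d + 5)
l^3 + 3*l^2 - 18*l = l*(l - 3)*(l + 6)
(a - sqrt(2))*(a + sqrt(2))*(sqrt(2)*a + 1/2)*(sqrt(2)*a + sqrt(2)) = 2*a^4 + sqrt(2)*a^3/2 + 2*a^3 - 4*a^2 + sqrt(2)*a^2/2 - 4*a - sqrt(2)*a - sqrt(2)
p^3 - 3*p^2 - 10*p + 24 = (p - 4)*(p - 2)*(p + 3)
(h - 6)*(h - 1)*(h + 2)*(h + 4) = h^4 - h^3 - 28*h^2 - 20*h + 48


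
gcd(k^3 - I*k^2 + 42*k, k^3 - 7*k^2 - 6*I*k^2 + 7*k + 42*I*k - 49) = k - 7*I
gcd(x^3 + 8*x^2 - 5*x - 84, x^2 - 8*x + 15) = x - 3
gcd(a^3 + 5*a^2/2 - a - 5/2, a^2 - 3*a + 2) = a - 1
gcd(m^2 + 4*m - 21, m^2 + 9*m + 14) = m + 7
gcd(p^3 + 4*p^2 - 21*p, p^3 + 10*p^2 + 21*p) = p^2 + 7*p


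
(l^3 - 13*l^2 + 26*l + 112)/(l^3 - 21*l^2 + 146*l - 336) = (l + 2)/(l - 6)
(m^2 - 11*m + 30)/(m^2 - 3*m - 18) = (m - 5)/(m + 3)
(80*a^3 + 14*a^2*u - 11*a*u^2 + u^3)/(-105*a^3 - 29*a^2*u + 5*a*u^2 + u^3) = (-16*a^2 - 6*a*u + u^2)/(21*a^2 + 10*a*u + u^2)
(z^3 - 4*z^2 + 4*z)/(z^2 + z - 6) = z*(z - 2)/(z + 3)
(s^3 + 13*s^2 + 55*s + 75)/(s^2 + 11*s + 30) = (s^2 + 8*s + 15)/(s + 6)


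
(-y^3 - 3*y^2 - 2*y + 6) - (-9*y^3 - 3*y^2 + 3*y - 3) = 8*y^3 - 5*y + 9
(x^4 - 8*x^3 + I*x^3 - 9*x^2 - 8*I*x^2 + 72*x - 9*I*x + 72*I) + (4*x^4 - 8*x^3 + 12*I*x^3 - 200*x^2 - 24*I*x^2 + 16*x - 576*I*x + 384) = 5*x^4 - 16*x^3 + 13*I*x^3 - 209*x^2 - 32*I*x^2 + 88*x - 585*I*x + 384 + 72*I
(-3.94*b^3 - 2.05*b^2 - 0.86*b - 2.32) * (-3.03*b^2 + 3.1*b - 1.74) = 11.9382*b^5 - 6.0025*b^4 + 3.1064*b^3 + 7.9306*b^2 - 5.6956*b + 4.0368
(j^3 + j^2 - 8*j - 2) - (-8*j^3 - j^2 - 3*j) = 9*j^3 + 2*j^2 - 5*j - 2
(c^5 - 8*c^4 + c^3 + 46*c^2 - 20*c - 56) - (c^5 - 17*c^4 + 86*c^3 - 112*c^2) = 9*c^4 - 85*c^3 + 158*c^2 - 20*c - 56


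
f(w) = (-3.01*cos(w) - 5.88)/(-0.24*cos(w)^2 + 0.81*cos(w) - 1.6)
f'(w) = (-0.48*sin(w)*cos(w) + 0.81*sin(w))*(-3.01*cos(w) - 5.88)/(-0.24*cos(w)^2 + 0.81*cos(w) - 1.6)^2 + 3.01*sin(w)/(-0.24*cos(w)^2 + 0.81*cos(w) - 1.6) = (0.7224*cos(w)^2 + 2.8224*cos(w) - 9.5788)*sin(w)/(0.0576*cos(w)^4 - 0.3888*cos(w)^3 + 1.4241*cos(w)^2 - 2.592*cos(w) + 2.56)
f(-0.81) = 6.88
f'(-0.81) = 3.95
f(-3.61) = 1.27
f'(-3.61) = -0.82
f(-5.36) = 6.42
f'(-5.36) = -4.23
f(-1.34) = 4.60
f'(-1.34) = 4.25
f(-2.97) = 1.11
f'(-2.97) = 0.29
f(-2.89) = 1.14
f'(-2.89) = 0.43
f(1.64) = 3.42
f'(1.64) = -3.55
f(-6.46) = 8.54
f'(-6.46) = 1.00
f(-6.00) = 8.40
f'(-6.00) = -1.59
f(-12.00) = 7.74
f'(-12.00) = -3.03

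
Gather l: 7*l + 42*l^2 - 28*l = 42*l^2 - 21*l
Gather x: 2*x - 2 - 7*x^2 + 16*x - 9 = -7*x^2 + 18*x - 11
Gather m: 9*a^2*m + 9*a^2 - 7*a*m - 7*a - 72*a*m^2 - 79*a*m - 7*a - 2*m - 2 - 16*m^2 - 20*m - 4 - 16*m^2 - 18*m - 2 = 9*a^2 - 14*a + m^2*(-72*a - 32) + m*(9*a^2 - 86*a - 40) - 8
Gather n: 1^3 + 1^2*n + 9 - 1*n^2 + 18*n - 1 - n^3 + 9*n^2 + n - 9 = -n^3 + 8*n^2 + 20*n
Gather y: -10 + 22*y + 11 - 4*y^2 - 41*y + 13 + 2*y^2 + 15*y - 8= -2*y^2 - 4*y + 6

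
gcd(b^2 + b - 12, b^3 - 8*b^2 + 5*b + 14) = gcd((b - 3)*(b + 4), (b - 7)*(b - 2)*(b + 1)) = 1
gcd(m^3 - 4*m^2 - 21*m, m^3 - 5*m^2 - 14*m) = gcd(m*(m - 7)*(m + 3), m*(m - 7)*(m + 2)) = m^2 - 7*m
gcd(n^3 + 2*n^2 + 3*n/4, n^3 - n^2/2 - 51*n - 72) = n + 3/2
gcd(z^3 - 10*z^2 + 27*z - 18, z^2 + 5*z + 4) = 1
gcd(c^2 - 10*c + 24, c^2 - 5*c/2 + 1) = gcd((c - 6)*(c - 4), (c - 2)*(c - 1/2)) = 1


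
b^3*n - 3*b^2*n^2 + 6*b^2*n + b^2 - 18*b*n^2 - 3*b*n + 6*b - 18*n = (b + 6)*(b - 3*n)*(b*n + 1)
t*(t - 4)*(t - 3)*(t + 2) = t^4 - 5*t^3 - 2*t^2 + 24*t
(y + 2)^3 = y^3 + 6*y^2 + 12*y + 8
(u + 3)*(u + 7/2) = u^2 + 13*u/2 + 21/2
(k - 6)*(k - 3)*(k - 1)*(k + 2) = k^4 - 8*k^3 + 7*k^2 + 36*k - 36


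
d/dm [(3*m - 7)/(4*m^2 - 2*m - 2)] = (-3*m^2 + 14*m - 5)/(4*m^4 - 4*m^3 - 3*m^2 + 2*m + 1)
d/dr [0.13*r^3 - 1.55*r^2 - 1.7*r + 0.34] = 0.39*r^2 - 3.1*r - 1.7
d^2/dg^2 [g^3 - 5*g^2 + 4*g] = 6*g - 10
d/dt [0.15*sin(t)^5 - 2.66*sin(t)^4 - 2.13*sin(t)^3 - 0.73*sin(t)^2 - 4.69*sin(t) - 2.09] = (0.75*sin(t)^4 - 10.64*sin(t)^3 - 6.39*sin(t)^2 - 1.46*sin(t) - 4.69)*cos(t)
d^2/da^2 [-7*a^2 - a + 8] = -14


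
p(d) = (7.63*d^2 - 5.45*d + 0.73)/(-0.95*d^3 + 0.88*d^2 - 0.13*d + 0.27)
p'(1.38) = 24.04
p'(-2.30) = 1.25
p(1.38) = -10.60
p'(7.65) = 0.15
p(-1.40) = 4.87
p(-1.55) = 4.49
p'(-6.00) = 0.21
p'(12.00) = 0.06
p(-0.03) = 3.28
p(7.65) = -1.08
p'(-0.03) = -19.29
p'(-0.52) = 1.44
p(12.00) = -0.68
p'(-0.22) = -12.87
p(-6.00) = 1.29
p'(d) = (15.26*d - 5.45)/(-0.95*d^3 + 0.88*d^2 - 0.13*d + 0.27) + (2.85*d^2 - 1.76*d + 0.13)*(7.63*d^2 - 5.45*d + 0.73)/(-0.95*d^3 + 0.88*d^2 - 0.13*d + 0.27)^2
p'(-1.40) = 2.73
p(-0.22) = 6.54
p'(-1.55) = 2.37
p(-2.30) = 3.20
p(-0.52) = 7.94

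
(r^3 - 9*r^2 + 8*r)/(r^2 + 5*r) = (r^2 - 9*r + 8)/(r + 5)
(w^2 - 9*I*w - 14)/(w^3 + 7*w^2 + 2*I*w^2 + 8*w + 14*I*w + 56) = (w - 7*I)/(w^2 + w*(7 + 4*I) + 28*I)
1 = 1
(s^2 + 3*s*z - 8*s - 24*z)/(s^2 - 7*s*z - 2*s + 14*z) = (s^2 + 3*s*z - 8*s - 24*z)/(s^2 - 7*s*z - 2*s + 14*z)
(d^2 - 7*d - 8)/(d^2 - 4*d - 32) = (d + 1)/(d + 4)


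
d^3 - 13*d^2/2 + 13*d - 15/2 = (d - 3)*(d - 5/2)*(d - 1)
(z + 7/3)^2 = z^2 + 14*z/3 + 49/9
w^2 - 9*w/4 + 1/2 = (w - 2)*(w - 1/4)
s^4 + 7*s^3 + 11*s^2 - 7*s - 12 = (s - 1)*(s + 1)*(s + 3)*(s + 4)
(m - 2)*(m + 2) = m^2 - 4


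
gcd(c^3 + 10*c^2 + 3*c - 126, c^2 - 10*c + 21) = c - 3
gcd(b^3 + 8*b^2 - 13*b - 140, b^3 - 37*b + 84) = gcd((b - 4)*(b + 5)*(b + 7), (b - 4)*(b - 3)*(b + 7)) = b^2 + 3*b - 28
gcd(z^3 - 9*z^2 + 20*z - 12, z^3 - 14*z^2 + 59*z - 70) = z - 2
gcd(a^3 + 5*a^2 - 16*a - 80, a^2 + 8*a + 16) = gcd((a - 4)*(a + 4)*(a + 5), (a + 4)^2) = a + 4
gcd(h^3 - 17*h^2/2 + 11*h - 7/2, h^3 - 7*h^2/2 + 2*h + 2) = 1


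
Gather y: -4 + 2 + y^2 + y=y^2 + y - 2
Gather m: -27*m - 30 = -27*m - 30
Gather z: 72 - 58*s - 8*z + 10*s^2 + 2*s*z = 10*s^2 - 58*s + z*(2*s - 8) + 72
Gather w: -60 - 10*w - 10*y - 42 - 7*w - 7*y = -17*w - 17*y - 102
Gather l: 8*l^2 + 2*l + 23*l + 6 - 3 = 8*l^2 + 25*l + 3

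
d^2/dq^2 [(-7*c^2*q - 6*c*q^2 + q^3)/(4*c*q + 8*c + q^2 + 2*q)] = 2*(-4*q*(2*c + q + 1)^2*(7*c^2 + 6*c*q - q^2) + 3*(-2*c + q)*(4*c*q + 8*c + q^2 + 2*q)^2 + (4*c*q + 8*c + q^2 + 2*q)*(7*c^2*q + 6*c*q^2 - q^3 + 2*(2*c + q + 1)*(7*c^2 + 12*c*q - 3*q^2)))/(4*c*q + 8*c + q^2 + 2*q)^3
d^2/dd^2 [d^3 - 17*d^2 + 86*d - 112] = 6*d - 34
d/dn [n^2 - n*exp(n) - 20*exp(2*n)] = -n*exp(n) + 2*n - 40*exp(2*n) - exp(n)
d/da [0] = 0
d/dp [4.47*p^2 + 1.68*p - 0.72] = 8.94*p + 1.68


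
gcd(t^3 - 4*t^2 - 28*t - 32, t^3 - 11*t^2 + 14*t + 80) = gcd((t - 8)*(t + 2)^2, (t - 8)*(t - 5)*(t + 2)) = t^2 - 6*t - 16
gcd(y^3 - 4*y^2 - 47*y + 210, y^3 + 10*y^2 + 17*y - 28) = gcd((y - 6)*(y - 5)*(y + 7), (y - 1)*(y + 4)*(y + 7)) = y + 7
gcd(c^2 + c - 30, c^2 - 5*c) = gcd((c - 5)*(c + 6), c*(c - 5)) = c - 5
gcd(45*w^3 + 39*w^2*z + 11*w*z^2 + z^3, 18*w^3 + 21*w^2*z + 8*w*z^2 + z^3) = 9*w^2 + 6*w*z + z^2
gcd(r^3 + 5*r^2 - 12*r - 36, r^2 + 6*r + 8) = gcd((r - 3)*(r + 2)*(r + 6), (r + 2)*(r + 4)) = r + 2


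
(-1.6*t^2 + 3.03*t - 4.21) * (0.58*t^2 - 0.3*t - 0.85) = -0.928*t^4 + 2.2374*t^3 - 1.9908*t^2 - 1.3125*t + 3.5785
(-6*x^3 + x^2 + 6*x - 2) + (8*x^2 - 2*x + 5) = -6*x^3 + 9*x^2 + 4*x + 3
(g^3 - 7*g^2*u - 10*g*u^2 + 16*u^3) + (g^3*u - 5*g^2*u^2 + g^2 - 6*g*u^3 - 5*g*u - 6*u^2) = g^3*u + g^3 - 5*g^2*u^2 - 7*g^2*u + g^2 - 6*g*u^3 - 10*g*u^2 - 5*g*u + 16*u^3 - 6*u^2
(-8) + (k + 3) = k - 5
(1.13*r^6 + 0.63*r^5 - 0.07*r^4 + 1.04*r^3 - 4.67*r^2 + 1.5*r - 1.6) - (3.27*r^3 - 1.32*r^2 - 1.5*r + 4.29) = 1.13*r^6 + 0.63*r^5 - 0.07*r^4 - 2.23*r^3 - 3.35*r^2 + 3.0*r - 5.89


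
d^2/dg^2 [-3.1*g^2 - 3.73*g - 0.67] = -6.20000000000000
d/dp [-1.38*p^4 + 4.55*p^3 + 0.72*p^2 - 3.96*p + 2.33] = -5.52*p^3 + 13.65*p^2 + 1.44*p - 3.96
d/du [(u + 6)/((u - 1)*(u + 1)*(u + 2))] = 2*(-u^3 - 10*u^2 - 12*u + 2)/(u^6 + 4*u^5 + 2*u^4 - 8*u^3 - 7*u^2 + 4*u + 4)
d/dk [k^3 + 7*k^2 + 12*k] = 3*k^2 + 14*k + 12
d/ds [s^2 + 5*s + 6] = 2*s + 5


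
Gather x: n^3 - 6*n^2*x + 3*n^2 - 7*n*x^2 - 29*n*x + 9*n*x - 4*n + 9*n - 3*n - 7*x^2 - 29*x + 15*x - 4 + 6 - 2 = n^3 + 3*n^2 + 2*n + x^2*(-7*n - 7) + x*(-6*n^2 - 20*n - 14)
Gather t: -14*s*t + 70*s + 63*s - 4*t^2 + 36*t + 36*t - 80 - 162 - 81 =133*s - 4*t^2 + t*(72 - 14*s) - 323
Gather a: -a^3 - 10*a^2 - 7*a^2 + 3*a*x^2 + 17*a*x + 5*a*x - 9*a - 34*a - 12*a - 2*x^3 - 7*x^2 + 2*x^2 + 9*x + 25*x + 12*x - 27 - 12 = -a^3 - 17*a^2 + a*(3*x^2 + 22*x - 55) - 2*x^3 - 5*x^2 + 46*x - 39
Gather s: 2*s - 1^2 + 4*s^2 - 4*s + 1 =4*s^2 - 2*s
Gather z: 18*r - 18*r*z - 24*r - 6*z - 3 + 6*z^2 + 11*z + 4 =-6*r + 6*z^2 + z*(5 - 18*r) + 1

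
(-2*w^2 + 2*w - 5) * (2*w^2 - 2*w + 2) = -4*w^4 + 8*w^3 - 18*w^2 + 14*w - 10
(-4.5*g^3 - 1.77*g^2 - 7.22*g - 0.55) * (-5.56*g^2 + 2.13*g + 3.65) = 25.02*g^5 + 0.2562*g^4 + 19.9481*g^3 - 18.7811*g^2 - 27.5245*g - 2.0075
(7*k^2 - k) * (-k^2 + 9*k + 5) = -7*k^4 + 64*k^3 + 26*k^2 - 5*k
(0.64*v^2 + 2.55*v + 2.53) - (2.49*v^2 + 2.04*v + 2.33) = -1.85*v^2 + 0.51*v + 0.2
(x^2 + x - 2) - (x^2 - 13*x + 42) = 14*x - 44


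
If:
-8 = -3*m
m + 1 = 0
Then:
No Solution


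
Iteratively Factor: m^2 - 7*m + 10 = (m - 5)*(m - 2)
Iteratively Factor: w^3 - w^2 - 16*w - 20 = (w - 5)*(w^2 + 4*w + 4) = (w - 5)*(w + 2)*(w + 2)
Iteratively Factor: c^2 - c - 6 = (c + 2)*(c - 3)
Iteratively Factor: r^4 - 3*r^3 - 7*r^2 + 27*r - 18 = (r - 3)*(r^3 - 7*r + 6) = (r - 3)*(r + 3)*(r^2 - 3*r + 2) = (r - 3)*(r - 1)*(r + 3)*(r - 2)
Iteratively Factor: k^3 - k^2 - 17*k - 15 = (k - 5)*(k^2 + 4*k + 3) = (k - 5)*(k + 1)*(k + 3)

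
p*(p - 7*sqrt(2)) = p^2 - 7*sqrt(2)*p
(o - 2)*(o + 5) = o^2 + 3*o - 10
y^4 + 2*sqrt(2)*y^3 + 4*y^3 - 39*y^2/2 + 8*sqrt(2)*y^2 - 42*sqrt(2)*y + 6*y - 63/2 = (y - 3)*(y + 7)*(y + sqrt(2)/2)*(y + 3*sqrt(2)/2)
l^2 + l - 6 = (l - 2)*(l + 3)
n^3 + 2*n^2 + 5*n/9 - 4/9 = (n - 1/3)*(n + 1)*(n + 4/3)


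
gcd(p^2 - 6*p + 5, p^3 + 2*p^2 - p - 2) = p - 1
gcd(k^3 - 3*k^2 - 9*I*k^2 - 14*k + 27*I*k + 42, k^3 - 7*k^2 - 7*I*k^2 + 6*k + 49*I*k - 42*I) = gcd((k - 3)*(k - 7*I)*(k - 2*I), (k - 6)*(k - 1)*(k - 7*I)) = k - 7*I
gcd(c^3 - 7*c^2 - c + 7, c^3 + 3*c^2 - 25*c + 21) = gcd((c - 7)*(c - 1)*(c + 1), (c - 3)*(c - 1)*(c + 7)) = c - 1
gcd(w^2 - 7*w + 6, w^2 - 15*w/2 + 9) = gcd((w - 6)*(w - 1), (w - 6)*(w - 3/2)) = w - 6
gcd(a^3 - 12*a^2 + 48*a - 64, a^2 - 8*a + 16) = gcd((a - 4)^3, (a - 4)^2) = a^2 - 8*a + 16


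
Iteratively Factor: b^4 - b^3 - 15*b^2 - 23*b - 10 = (b + 1)*(b^3 - 2*b^2 - 13*b - 10) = (b + 1)^2*(b^2 - 3*b - 10) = (b + 1)^2*(b + 2)*(b - 5)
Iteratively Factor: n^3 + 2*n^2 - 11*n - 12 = (n + 4)*(n^2 - 2*n - 3) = (n - 3)*(n + 4)*(n + 1)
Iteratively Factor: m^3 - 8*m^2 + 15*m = (m - 5)*(m^2 - 3*m) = (m - 5)*(m - 3)*(m)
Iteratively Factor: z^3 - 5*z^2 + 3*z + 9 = (z + 1)*(z^2 - 6*z + 9) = (z - 3)*(z + 1)*(z - 3)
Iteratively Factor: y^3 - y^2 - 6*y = (y)*(y^2 - y - 6) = y*(y - 3)*(y + 2)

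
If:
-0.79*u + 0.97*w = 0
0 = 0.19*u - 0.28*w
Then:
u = 0.00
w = 0.00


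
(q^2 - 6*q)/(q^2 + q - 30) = q*(q - 6)/(q^2 + q - 30)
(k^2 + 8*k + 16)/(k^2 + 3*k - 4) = (k + 4)/(k - 1)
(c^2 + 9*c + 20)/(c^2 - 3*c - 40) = (c + 4)/(c - 8)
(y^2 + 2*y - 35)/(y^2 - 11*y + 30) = (y + 7)/(y - 6)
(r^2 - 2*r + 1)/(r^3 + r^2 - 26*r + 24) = (r - 1)/(r^2 + 2*r - 24)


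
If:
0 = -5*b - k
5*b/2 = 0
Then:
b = 0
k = 0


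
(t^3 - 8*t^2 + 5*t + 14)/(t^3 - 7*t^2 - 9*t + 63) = (t^2 - t - 2)/(t^2 - 9)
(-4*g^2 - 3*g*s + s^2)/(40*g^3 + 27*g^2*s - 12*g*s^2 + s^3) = (-4*g + s)/(40*g^2 - 13*g*s + s^2)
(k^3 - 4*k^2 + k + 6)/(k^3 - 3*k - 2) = (k - 3)/(k + 1)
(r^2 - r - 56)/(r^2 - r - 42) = (-r^2 + r + 56)/(-r^2 + r + 42)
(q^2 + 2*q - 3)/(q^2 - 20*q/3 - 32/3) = 3*(-q^2 - 2*q + 3)/(-3*q^2 + 20*q + 32)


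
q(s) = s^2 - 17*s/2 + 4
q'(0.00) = -8.50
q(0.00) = 4.00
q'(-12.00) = -32.50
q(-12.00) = 250.00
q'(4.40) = 0.30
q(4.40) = -14.04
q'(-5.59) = -19.68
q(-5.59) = 82.76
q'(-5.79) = -20.08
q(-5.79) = 86.74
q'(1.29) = -5.92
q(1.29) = -5.30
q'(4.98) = 1.46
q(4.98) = -13.53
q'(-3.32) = -15.14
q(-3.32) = 43.24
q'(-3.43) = -15.36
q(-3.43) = 44.92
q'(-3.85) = -16.20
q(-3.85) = 51.55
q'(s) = 2*s - 17/2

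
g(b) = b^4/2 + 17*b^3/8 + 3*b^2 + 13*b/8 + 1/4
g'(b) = 2*b^3 + 51*b^2/8 + 6*b + 13/8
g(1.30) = 13.53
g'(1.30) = 24.59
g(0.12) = 0.49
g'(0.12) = 2.44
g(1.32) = 14.03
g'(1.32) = 25.25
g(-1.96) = -0.03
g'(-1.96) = -0.70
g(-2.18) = 0.24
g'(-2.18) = -1.88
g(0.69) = 3.61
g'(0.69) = 9.46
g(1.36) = 15.06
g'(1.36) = 26.61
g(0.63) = 3.07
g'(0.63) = 8.44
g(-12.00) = 7108.75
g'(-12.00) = -2608.38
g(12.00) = 14491.75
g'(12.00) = 4447.62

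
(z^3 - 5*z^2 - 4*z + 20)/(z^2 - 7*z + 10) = z + 2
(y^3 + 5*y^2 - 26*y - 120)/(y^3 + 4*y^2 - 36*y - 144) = (y - 5)/(y - 6)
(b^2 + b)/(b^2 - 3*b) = (b + 1)/(b - 3)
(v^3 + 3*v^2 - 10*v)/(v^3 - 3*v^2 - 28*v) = (-v^2 - 3*v + 10)/(-v^2 + 3*v + 28)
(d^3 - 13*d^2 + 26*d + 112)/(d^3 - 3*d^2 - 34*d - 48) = (d - 7)/(d + 3)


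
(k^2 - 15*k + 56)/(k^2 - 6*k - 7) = (k - 8)/(k + 1)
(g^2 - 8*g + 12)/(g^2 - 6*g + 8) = (g - 6)/(g - 4)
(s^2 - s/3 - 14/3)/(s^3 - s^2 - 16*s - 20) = (s - 7/3)/(s^2 - 3*s - 10)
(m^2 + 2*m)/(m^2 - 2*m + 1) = m*(m + 2)/(m^2 - 2*m + 1)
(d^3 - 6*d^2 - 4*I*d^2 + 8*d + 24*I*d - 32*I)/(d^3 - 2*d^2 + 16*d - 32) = (d - 4)/(d + 4*I)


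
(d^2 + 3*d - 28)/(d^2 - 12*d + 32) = (d + 7)/(d - 8)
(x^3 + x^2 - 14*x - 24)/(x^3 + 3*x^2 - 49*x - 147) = (x^2 - 2*x - 8)/(x^2 - 49)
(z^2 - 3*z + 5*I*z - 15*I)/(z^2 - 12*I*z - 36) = (z^2 + z*(-3 + 5*I) - 15*I)/(z^2 - 12*I*z - 36)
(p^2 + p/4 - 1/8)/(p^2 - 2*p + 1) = (p^2 + p/4 - 1/8)/(p^2 - 2*p + 1)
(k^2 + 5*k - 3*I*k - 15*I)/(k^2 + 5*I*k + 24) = (k + 5)/(k + 8*I)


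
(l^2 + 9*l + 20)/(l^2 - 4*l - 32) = (l + 5)/(l - 8)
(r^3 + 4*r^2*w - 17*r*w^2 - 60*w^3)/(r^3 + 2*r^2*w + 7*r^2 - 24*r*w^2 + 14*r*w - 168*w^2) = (r^2 + 8*r*w + 15*w^2)/(r^2 + 6*r*w + 7*r + 42*w)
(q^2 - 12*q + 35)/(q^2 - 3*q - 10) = (q - 7)/(q + 2)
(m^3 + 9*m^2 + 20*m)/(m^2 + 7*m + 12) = m*(m + 5)/(m + 3)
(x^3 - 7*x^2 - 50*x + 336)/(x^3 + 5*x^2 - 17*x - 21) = (x^2 - 14*x + 48)/(x^2 - 2*x - 3)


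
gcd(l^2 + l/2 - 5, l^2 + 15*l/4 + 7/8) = 1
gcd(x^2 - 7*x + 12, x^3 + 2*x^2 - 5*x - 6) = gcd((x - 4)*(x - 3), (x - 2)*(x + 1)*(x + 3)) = 1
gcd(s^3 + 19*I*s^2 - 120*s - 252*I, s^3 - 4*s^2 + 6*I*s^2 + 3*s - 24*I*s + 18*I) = s + 6*I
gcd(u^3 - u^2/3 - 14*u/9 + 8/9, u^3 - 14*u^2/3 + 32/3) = u + 4/3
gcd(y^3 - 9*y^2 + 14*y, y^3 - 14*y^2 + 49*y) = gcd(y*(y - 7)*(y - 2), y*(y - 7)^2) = y^2 - 7*y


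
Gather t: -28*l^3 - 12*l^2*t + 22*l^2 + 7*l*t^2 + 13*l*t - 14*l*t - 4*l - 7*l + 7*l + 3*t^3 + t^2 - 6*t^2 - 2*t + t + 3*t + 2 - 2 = -28*l^3 + 22*l^2 - 4*l + 3*t^3 + t^2*(7*l - 5) + t*(-12*l^2 - l + 2)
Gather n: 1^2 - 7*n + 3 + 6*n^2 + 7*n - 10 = 6*n^2 - 6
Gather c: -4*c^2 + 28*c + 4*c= -4*c^2 + 32*c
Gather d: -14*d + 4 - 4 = -14*d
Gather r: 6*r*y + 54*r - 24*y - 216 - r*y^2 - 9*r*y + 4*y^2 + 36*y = r*(-y^2 - 3*y + 54) + 4*y^2 + 12*y - 216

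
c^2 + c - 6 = (c - 2)*(c + 3)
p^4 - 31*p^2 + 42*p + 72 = (p - 4)*(p - 3)*(p + 1)*(p + 6)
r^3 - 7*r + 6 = (r - 2)*(r - 1)*(r + 3)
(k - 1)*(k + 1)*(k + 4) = k^3 + 4*k^2 - k - 4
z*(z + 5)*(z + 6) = z^3 + 11*z^2 + 30*z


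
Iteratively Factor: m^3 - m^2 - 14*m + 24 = (m + 4)*(m^2 - 5*m + 6) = (m - 3)*(m + 4)*(m - 2)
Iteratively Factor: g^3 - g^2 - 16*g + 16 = (g - 1)*(g^2 - 16) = (g - 1)*(g + 4)*(g - 4)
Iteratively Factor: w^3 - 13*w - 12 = (w - 4)*(w^2 + 4*w + 3) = (w - 4)*(w + 1)*(w + 3)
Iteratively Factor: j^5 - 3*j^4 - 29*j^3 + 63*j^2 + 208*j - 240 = (j + 4)*(j^4 - 7*j^3 - j^2 + 67*j - 60) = (j - 4)*(j + 4)*(j^3 - 3*j^2 - 13*j + 15) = (j - 4)*(j + 3)*(j + 4)*(j^2 - 6*j + 5) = (j - 5)*(j - 4)*(j + 3)*(j + 4)*(j - 1)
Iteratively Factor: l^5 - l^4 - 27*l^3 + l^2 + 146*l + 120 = (l - 5)*(l^4 + 4*l^3 - 7*l^2 - 34*l - 24) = (l - 5)*(l + 2)*(l^3 + 2*l^2 - 11*l - 12) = (l - 5)*(l - 3)*(l + 2)*(l^2 + 5*l + 4) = (l - 5)*(l - 3)*(l + 2)*(l + 4)*(l + 1)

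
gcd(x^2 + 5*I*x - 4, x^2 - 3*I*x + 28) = x + 4*I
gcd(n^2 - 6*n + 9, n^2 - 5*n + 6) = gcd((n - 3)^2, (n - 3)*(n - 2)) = n - 3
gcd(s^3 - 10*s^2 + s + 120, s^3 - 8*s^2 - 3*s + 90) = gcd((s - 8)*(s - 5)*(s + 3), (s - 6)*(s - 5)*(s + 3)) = s^2 - 2*s - 15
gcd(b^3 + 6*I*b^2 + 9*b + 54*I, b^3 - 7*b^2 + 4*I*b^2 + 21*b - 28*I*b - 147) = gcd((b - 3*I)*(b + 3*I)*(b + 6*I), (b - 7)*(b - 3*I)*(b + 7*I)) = b - 3*I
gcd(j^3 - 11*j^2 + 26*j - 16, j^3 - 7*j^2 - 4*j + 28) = j - 2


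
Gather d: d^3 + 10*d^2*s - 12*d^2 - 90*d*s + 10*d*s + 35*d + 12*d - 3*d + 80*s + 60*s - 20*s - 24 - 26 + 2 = d^3 + d^2*(10*s - 12) + d*(44 - 80*s) + 120*s - 48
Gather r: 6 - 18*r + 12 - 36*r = 18 - 54*r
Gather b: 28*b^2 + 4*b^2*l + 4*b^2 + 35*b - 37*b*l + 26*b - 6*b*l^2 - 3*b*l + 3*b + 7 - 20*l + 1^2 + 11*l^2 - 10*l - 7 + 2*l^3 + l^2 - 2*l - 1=b^2*(4*l + 32) + b*(-6*l^2 - 40*l + 64) + 2*l^3 + 12*l^2 - 32*l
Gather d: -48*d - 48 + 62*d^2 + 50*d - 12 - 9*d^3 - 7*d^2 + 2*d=-9*d^3 + 55*d^2 + 4*d - 60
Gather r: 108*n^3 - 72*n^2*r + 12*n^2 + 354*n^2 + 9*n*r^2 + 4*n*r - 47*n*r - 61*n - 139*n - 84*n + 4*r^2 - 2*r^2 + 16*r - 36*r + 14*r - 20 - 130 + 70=108*n^3 + 366*n^2 - 284*n + r^2*(9*n + 2) + r*(-72*n^2 - 43*n - 6) - 80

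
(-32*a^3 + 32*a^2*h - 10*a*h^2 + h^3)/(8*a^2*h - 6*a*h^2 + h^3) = (-4*a + h)/h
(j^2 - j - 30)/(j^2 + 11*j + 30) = (j - 6)/(j + 6)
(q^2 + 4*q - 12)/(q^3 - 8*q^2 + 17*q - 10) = (q + 6)/(q^2 - 6*q + 5)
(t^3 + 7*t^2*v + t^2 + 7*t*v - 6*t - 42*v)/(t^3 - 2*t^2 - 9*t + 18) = (t + 7*v)/(t - 3)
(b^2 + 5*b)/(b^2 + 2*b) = (b + 5)/(b + 2)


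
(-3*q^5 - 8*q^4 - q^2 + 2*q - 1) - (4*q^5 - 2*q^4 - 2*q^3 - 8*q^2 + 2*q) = -7*q^5 - 6*q^4 + 2*q^3 + 7*q^2 - 1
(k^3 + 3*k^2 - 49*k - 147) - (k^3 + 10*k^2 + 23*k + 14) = -7*k^2 - 72*k - 161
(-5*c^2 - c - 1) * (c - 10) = -5*c^3 + 49*c^2 + 9*c + 10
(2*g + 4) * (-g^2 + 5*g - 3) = -2*g^3 + 6*g^2 + 14*g - 12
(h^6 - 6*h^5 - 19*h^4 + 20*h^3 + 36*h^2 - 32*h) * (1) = h^6 - 6*h^5 - 19*h^4 + 20*h^3 + 36*h^2 - 32*h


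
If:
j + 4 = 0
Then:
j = -4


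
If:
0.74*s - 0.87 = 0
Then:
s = 1.18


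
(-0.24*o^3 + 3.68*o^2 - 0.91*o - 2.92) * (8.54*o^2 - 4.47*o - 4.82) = -2.0496*o^5 + 32.5*o^4 - 23.0642*o^3 - 38.6067*o^2 + 17.4386*o + 14.0744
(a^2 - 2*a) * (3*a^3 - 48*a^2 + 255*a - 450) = 3*a^5 - 54*a^4 + 351*a^3 - 960*a^2 + 900*a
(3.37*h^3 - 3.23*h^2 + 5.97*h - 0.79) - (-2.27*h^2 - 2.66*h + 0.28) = 3.37*h^3 - 0.96*h^2 + 8.63*h - 1.07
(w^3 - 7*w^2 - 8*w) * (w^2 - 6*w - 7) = w^5 - 13*w^4 + 27*w^3 + 97*w^2 + 56*w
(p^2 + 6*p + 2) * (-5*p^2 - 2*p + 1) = -5*p^4 - 32*p^3 - 21*p^2 + 2*p + 2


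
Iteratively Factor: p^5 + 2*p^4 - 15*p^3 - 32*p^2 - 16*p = (p - 4)*(p^4 + 6*p^3 + 9*p^2 + 4*p) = p*(p - 4)*(p^3 + 6*p^2 + 9*p + 4) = p*(p - 4)*(p + 1)*(p^2 + 5*p + 4) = p*(p - 4)*(p + 1)^2*(p + 4)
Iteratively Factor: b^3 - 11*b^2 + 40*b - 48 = (b - 4)*(b^2 - 7*b + 12) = (b - 4)^2*(b - 3)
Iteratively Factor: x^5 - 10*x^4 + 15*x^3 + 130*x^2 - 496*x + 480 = (x + 4)*(x^4 - 14*x^3 + 71*x^2 - 154*x + 120) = (x - 3)*(x + 4)*(x^3 - 11*x^2 + 38*x - 40) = (x - 3)*(x - 2)*(x + 4)*(x^2 - 9*x + 20) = (x - 5)*(x - 3)*(x - 2)*(x + 4)*(x - 4)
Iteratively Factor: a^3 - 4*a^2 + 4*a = (a - 2)*(a^2 - 2*a) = a*(a - 2)*(a - 2)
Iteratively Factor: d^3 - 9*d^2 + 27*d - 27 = (d - 3)*(d^2 - 6*d + 9) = (d - 3)^2*(d - 3)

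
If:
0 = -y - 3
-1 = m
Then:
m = -1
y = -3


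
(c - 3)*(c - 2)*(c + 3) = c^3 - 2*c^2 - 9*c + 18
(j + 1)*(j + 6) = j^2 + 7*j + 6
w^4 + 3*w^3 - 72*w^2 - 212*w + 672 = (w - 8)*(w - 2)*(w + 6)*(w + 7)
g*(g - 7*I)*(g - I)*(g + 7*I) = g^4 - I*g^3 + 49*g^2 - 49*I*g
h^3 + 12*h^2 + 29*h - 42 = (h - 1)*(h + 6)*(h + 7)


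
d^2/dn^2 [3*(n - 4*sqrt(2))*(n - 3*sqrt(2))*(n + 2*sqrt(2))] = 18*n - 30*sqrt(2)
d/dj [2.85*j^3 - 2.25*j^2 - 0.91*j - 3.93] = 8.55*j^2 - 4.5*j - 0.91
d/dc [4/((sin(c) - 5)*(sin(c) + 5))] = -4*sin(2*c)/((sin(c) - 5)^2*(sin(c) + 5)^2)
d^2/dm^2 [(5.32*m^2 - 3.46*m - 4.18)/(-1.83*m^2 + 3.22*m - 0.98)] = (2.8421709430404e-14*m^4 - 39.5228760000001*m^3 + 141.23574*m^2 - 185.017392*m + 83.305096)/(6.128487*m^6 - 32.350374*m^5 + 66.768282*m^4 - 68.034736*m^3 + 35.755692*m^2 - 9.277464*m + 0.941192)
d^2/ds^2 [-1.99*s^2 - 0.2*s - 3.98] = -3.98000000000000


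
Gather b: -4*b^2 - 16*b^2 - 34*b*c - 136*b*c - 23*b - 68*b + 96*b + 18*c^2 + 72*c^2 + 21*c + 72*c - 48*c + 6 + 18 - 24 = -20*b^2 + b*(5 - 170*c) + 90*c^2 + 45*c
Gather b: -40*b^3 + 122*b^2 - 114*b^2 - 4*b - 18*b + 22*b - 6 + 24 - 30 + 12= -40*b^3 + 8*b^2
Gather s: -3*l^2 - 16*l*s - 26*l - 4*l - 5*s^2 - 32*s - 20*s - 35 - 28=-3*l^2 - 30*l - 5*s^2 + s*(-16*l - 52) - 63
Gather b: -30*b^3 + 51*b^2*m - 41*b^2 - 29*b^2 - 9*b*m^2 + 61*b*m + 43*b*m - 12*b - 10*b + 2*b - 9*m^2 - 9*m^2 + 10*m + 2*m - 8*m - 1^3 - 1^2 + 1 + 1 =-30*b^3 + b^2*(51*m - 70) + b*(-9*m^2 + 104*m - 20) - 18*m^2 + 4*m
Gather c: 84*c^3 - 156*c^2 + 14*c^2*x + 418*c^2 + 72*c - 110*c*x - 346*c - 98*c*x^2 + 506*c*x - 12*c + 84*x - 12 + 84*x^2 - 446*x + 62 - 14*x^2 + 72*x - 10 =84*c^3 + c^2*(14*x + 262) + c*(-98*x^2 + 396*x - 286) + 70*x^2 - 290*x + 40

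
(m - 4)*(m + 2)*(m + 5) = m^3 + 3*m^2 - 18*m - 40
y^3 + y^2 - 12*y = y*(y - 3)*(y + 4)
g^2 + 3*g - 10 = (g - 2)*(g + 5)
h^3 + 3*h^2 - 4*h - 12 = (h - 2)*(h + 2)*(h + 3)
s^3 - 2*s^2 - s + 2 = (s - 2)*(s - 1)*(s + 1)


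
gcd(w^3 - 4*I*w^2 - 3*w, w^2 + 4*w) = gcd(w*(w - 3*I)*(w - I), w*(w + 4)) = w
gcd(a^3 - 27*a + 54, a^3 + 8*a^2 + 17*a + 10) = 1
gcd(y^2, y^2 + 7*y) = y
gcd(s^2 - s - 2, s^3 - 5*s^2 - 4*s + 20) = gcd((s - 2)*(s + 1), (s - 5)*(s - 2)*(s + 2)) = s - 2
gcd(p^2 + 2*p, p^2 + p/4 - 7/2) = p + 2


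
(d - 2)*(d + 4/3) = d^2 - 2*d/3 - 8/3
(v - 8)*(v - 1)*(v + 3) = v^3 - 6*v^2 - 19*v + 24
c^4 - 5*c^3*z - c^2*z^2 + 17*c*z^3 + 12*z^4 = (c - 4*z)*(c - 3*z)*(c + z)^2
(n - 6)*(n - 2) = n^2 - 8*n + 12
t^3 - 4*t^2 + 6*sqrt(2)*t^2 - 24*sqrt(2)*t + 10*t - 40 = (t - 4)*(t + sqrt(2))*(t + 5*sqrt(2))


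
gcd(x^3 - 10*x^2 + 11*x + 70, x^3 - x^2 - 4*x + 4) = x + 2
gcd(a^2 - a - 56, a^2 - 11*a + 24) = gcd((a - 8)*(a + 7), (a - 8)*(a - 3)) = a - 8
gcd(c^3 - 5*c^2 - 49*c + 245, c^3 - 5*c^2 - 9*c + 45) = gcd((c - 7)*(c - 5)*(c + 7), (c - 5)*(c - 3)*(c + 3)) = c - 5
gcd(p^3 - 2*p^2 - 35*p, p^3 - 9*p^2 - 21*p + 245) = p^2 - 2*p - 35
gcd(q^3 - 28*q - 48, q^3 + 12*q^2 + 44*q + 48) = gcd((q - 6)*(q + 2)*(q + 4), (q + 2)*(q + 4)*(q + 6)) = q^2 + 6*q + 8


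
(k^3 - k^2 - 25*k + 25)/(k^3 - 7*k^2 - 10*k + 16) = (k^2 - 25)/(k^2 - 6*k - 16)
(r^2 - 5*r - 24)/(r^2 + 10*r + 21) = (r - 8)/(r + 7)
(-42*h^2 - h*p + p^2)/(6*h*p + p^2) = (-7*h + p)/p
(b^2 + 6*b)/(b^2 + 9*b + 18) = b/(b + 3)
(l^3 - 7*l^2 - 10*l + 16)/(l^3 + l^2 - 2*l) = (l - 8)/l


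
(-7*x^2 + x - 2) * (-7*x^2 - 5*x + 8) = 49*x^4 + 28*x^3 - 47*x^2 + 18*x - 16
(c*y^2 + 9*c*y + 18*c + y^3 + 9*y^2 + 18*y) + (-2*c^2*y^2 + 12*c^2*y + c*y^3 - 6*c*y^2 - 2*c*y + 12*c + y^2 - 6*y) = -2*c^2*y^2 + 12*c^2*y + c*y^3 - 5*c*y^2 + 7*c*y + 30*c + y^3 + 10*y^2 + 12*y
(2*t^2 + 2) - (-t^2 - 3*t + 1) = 3*t^2 + 3*t + 1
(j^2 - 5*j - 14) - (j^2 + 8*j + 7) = -13*j - 21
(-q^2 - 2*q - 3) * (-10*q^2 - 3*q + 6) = 10*q^4 + 23*q^3 + 30*q^2 - 3*q - 18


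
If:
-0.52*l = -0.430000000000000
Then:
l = 0.83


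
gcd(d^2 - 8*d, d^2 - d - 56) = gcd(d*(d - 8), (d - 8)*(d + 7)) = d - 8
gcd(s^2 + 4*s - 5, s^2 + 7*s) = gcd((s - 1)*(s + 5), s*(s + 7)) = 1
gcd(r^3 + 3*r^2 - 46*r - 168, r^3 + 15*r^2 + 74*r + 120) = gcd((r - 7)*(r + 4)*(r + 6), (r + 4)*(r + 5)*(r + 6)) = r^2 + 10*r + 24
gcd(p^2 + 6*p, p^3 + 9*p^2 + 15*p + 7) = 1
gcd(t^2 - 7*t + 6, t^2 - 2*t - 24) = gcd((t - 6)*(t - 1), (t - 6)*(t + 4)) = t - 6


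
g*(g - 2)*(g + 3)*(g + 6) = g^4 + 7*g^3 - 36*g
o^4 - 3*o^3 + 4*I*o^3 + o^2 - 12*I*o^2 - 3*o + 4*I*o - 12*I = (o - 3)*(o - I)*(o + I)*(o + 4*I)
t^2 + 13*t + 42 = (t + 6)*(t + 7)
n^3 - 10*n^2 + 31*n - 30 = (n - 5)*(n - 3)*(n - 2)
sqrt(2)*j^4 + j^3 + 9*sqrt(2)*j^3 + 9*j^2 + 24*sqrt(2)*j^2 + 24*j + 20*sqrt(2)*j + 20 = (j + 2)^2*(j + 5)*(sqrt(2)*j + 1)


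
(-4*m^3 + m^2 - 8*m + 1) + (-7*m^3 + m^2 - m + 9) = -11*m^3 + 2*m^2 - 9*m + 10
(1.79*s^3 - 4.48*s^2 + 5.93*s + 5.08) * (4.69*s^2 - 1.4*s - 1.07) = 8.3951*s^5 - 23.5172*s^4 + 32.1684*s^3 + 20.3168*s^2 - 13.4571*s - 5.4356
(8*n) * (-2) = -16*n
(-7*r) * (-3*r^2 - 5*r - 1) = 21*r^3 + 35*r^2 + 7*r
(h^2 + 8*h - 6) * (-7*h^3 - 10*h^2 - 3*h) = -7*h^5 - 66*h^4 - 41*h^3 + 36*h^2 + 18*h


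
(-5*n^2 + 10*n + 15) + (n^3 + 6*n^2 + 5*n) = n^3 + n^2 + 15*n + 15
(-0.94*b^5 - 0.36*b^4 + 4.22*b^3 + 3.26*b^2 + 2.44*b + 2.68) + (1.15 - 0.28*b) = -0.94*b^5 - 0.36*b^4 + 4.22*b^3 + 3.26*b^2 + 2.16*b + 3.83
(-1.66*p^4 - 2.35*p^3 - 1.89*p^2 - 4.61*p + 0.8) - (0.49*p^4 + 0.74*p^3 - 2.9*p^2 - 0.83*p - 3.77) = -2.15*p^4 - 3.09*p^3 + 1.01*p^2 - 3.78*p + 4.57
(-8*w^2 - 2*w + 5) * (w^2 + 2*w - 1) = -8*w^4 - 18*w^3 + 9*w^2 + 12*w - 5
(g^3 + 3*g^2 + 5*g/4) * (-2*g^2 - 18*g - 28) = -2*g^5 - 24*g^4 - 169*g^3/2 - 213*g^2/2 - 35*g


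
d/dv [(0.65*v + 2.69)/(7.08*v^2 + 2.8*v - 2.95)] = (4.602*v^2 + 1.82*v - (0.65*v + 2.69)*(14.16*v + 2.8) - 1.9175)/(7.08*v^2 + 2.8*v - 2.95)^2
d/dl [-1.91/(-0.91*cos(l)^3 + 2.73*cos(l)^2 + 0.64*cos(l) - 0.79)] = (5.2143*cos(l)^2 - 10.4286*cos(l) - 1.2224)*sin(l)/(0.91*cos(l)^3 - 2.73*cos(l)^2 - 0.64*cos(l) + 0.79)^2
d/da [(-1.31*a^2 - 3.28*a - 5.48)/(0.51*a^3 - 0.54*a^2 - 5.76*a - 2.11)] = (0.6681*a^4 + 3.3456*a^3 + 14.1588*a^2 - 0.3902*a - 24.644)/(0.2601*a^6 - 0.5508*a^5 - 5.5836*a^4 + 4.0686*a^3 + 35.4564*a^2 + 24.3072*a + 4.4521)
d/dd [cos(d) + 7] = -sin(d)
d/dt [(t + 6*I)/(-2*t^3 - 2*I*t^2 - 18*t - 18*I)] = (-t^3 - I*t^2 - 9*t + (t + 6*I)*(3*t^2 + 2*I*t + 9) - 9*I)/(2*(t^3 + I*t^2 + 9*t + 9*I)^2)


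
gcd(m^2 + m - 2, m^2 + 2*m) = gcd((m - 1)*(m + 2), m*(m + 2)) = m + 2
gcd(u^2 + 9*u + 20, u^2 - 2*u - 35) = u + 5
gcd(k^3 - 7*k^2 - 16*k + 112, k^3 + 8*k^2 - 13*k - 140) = k - 4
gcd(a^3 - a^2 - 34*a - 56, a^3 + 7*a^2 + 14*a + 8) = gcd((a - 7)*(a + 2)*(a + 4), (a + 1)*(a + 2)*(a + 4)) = a^2 + 6*a + 8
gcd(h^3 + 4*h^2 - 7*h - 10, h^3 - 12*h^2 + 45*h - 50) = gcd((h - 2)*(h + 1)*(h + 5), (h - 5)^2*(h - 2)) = h - 2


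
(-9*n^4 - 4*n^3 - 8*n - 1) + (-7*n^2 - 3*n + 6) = -9*n^4 - 4*n^3 - 7*n^2 - 11*n + 5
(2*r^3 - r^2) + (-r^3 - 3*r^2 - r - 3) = r^3 - 4*r^2 - r - 3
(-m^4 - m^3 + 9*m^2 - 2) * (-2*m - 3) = 2*m^5 + 5*m^4 - 15*m^3 - 27*m^2 + 4*m + 6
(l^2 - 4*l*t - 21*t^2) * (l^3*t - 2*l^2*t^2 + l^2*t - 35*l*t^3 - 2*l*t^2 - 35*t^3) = l^5*t - 6*l^4*t^2 + l^4*t - 48*l^3*t^3 - 6*l^3*t^2 + 182*l^2*t^4 - 48*l^2*t^3 + 735*l*t^5 + 182*l*t^4 + 735*t^5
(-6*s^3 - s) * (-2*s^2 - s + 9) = 12*s^5 + 6*s^4 - 52*s^3 + s^2 - 9*s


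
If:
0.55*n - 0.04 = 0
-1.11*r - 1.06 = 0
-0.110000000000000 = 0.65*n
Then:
No Solution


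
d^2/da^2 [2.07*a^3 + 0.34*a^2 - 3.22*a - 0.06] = 12.42*a + 0.68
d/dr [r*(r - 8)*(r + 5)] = 3*r^2 - 6*r - 40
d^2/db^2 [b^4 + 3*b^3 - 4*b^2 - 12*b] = 12*b^2 + 18*b - 8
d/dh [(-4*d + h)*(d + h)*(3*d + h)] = -13*d^2 + 3*h^2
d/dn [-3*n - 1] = -3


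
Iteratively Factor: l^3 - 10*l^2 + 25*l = (l - 5)*(l^2 - 5*l) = (l - 5)^2*(l)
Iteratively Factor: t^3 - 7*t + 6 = (t + 3)*(t^2 - 3*t + 2) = (t - 2)*(t + 3)*(t - 1)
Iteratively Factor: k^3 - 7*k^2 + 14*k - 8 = (k - 4)*(k^2 - 3*k + 2) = (k - 4)*(k - 2)*(k - 1)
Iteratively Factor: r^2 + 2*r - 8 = (r - 2)*(r + 4)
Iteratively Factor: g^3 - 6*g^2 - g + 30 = (g - 5)*(g^2 - g - 6) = (g - 5)*(g + 2)*(g - 3)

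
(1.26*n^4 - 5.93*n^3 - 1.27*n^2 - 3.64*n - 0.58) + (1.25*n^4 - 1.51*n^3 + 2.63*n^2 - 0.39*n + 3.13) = 2.51*n^4 - 7.44*n^3 + 1.36*n^2 - 4.03*n + 2.55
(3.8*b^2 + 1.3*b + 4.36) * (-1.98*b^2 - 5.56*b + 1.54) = -7.524*b^4 - 23.702*b^3 - 10.0088*b^2 - 22.2396*b + 6.7144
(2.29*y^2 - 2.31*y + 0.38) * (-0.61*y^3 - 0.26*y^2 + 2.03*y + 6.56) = -1.3969*y^5 + 0.8137*y^4 + 5.0175*y^3 + 10.2343*y^2 - 14.3822*y + 2.4928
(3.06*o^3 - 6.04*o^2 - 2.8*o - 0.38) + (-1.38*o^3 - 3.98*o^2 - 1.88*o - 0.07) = 1.68*o^3 - 10.02*o^2 - 4.68*o - 0.45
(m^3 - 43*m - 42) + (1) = m^3 - 43*m - 41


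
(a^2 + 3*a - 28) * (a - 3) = a^3 - 37*a + 84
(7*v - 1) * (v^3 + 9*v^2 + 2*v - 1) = 7*v^4 + 62*v^3 + 5*v^2 - 9*v + 1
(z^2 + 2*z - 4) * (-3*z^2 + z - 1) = -3*z^4 - 5*z^3 + 13*z^2 - 6*z + 4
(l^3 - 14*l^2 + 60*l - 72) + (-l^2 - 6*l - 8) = l^3 - 15*l^2 + 54*l - 80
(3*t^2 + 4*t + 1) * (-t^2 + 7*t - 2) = -3*t^4 + 17*t^3 + 21*t^2 - t - 2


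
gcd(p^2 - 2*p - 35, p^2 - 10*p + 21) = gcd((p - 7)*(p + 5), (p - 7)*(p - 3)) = p - 7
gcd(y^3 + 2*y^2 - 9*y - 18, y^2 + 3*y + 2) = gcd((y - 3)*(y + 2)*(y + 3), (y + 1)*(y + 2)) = y + 2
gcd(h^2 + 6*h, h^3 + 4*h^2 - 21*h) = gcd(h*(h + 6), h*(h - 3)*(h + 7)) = h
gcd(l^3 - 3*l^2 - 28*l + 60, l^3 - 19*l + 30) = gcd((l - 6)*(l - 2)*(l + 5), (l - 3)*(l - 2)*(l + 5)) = l^2 + 3*l - 10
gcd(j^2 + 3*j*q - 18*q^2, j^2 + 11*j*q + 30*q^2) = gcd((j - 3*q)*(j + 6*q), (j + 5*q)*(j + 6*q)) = j + 6*q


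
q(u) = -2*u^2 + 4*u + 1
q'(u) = 4 - 4*u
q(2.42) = -1.03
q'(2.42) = -5.68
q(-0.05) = 0.80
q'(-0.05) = 4.20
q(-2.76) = -25.28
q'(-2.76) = 15.04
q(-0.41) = -0.98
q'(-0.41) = 5.64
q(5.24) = -32.96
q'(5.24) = -16.96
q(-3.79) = -42.89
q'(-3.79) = 19.16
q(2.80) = -3.48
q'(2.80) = -7.20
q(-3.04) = -29.64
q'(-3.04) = 16.16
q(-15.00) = -509.00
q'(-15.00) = 64.00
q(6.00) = -47.00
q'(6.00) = -20.00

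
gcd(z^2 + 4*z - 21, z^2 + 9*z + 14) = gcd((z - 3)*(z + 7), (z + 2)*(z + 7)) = z + 7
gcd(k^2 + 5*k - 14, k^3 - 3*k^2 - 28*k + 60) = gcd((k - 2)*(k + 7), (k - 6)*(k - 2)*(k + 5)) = k - 2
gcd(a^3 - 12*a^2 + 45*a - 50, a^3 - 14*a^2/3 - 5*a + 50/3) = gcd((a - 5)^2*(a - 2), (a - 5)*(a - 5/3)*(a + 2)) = a - 5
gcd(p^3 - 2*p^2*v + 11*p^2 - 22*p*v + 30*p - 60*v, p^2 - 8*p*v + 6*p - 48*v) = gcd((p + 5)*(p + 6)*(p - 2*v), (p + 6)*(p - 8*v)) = p + 6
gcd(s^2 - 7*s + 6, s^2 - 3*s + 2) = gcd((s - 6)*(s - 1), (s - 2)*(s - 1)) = s - 1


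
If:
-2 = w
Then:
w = -2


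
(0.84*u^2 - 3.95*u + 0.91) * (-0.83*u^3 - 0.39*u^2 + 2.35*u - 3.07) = -0.6972*u^5 + 2.9509*u^4 + 2.7592*u^3 - 12.2162*u^2 + 14.265*u - 2.7937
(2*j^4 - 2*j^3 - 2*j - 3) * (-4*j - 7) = -8*j^5 - 6*j^4 + 14*j^3 + 8*j^2 + 26*j + 21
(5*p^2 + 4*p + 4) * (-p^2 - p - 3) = -5*p^4 - 9*p^3 - 23*p^2 - 16*p - 12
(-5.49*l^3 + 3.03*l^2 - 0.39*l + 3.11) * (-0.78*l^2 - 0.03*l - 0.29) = 4.2822*l^5 - 2.1987*l^4 + 1.8054*l^3 - 3.2928*l^2 + 0.0198*l - 0.9019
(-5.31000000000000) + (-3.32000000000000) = -8.63000000000000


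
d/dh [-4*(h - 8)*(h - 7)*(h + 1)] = -12*h^2 + 112*h - 164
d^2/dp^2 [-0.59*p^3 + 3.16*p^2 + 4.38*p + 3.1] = 6.32 - 3.54*p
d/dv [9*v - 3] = 9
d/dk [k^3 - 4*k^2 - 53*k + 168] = 3*k^2 - 8*k - 53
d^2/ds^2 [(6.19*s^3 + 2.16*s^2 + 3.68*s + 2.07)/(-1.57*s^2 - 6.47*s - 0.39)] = (2.8421709430404e-14*s^5 - 484.917204*s^3 - 116.394012*s^2 - 118.290528*s - 152.854788)/(3.869893*s^6 + 47.843709*s^5 + 200.048772*s^4 + 294.609509*s^3 + 49.693644*s^2 + 2.952261*s + 0.059319)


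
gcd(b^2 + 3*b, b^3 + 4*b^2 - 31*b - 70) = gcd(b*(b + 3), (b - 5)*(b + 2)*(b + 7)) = 1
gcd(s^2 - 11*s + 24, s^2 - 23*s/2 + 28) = s - 8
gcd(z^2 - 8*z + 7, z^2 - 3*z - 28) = z - 7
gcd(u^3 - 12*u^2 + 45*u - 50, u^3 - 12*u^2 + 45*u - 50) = u^3 - 12*u^2 + 45*u - 50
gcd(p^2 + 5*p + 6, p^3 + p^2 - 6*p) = p + 3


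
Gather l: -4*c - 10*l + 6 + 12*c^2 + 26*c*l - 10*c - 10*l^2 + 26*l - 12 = 12*c^2 - 14*c - 10*l^2 + l*(26*c + 16) - 6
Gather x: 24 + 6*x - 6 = 6*x + 18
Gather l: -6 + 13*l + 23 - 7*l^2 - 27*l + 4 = -7*l^2 - 14*l + 21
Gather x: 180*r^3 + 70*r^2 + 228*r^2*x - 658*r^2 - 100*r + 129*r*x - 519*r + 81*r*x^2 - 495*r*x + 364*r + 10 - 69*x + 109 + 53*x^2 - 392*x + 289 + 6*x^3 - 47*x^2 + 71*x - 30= 180*r^3 - 588*r^2 - 255*r + 6*x^3 + x^2*(81*r + 6) + x*(228*r^2 - 366*r - 390) + 378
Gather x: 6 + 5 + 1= 12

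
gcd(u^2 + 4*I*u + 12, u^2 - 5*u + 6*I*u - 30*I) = u + 6*I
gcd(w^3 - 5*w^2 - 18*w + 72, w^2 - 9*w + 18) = w^2 - 9*w + 18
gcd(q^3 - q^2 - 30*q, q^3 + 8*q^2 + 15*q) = q^2 + 5*q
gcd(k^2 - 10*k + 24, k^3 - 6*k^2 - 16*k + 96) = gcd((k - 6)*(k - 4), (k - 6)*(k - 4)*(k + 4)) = k^2 - 10*k + 24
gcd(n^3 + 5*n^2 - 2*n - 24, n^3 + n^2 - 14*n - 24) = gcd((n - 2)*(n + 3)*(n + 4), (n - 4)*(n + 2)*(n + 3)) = n + 3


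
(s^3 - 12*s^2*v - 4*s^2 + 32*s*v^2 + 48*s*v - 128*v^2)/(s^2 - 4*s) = s - 12*v + 32*v^2/s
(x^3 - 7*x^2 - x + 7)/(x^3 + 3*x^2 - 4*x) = (x^2 - 6*x - 7)/(x*(x + 4))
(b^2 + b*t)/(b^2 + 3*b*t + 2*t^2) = b/(b + 2*t)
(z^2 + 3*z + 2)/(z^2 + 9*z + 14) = (z + 1)/(z + 7)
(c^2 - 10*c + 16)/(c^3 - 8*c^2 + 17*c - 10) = (c - 8)/(c^2 - 6*c + 5)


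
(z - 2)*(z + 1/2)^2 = z^3 - z^2 - 7*z/4 - 1/2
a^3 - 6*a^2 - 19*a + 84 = (a - 7)*(a - 3)*(a + 4)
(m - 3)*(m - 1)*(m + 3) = m^3 - m^2 - 9*m + 9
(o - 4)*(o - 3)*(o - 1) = o^3 - 8*o^2 + 19*o - 12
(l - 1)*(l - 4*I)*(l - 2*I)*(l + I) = l^4 - l^3 - 5*I*l^3 - 2*l^2 + 5*I*l^2 + 2*l - 8*I*l + 8*I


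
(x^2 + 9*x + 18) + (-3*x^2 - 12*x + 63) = -2*x^2 - 3*x + 81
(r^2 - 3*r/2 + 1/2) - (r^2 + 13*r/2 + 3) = -8*r - 5/2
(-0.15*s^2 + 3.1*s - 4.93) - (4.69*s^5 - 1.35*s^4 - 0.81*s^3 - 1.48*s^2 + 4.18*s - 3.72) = -4.69*s^5 + 1.35*s^4 + 0.81*s^3 + 1.33*s^2 - 1.08*s - 1.21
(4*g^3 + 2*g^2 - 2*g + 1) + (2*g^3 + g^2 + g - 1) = 6*g^3 + 3*g^2 - g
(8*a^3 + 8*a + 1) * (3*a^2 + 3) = 24*a^5 + 48*a^3 + 3*a^2 + 24*a + 3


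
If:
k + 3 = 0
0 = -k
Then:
No Solution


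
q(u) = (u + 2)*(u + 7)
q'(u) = 2*u + 9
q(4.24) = 70.14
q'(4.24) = 17.48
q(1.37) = 28.21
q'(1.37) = 11.74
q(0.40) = 17.76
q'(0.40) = 9.80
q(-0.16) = 12.59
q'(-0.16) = 8.68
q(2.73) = 46.02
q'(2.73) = 14.46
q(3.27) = 54.12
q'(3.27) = 15.54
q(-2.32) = -1.50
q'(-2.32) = 4.36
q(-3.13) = -4.37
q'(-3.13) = 2.74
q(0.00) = 14.00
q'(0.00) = 9.00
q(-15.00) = 104.00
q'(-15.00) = -21.00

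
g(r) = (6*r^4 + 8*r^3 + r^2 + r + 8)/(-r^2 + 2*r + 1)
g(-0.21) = 14.50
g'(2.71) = 1291.42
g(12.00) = -1163.06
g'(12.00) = -162.74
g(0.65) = 6.57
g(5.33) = -363.93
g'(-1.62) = 4.88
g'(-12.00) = 124.55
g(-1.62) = -3.35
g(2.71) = -542.03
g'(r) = (2*r - 2)*(6*r^4 + 8*r^3 + r^2 + r + 8)/(-r^2 + 2*r + 1)^2 + (24*r^3 + 24*r^2 + 2*r + 1)/(-r^2 + 2*r + 1)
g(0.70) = 7.00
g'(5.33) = -70.21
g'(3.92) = -15.31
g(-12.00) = -663.07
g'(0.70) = 9.52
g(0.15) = 6.42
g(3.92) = -295.10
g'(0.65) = 7.69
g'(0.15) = -7.04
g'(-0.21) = -62.85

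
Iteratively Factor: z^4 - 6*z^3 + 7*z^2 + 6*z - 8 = (z - 4)*(z^3 - 2*z^2 - z + 2) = (z - 4)*(z - 1)*(z^2 - z - 2) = (z - 4)*(z - 2)*(z - 1)*(z + 1)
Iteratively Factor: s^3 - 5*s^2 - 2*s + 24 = (s + 2)*(s^2 - 7*s + 12) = (s - 3)*(s + 2)*(s - 4)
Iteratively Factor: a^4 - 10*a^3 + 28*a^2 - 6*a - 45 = (a - 3)*(a^3 - 7*a^2 + 7*a + 15) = (a - 5)*(a - 3)*(a^2 - 2*a - 3) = (a - 5)*(a - 3)*(a + 1)*(a - 3)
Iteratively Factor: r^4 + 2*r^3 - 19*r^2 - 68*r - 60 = (r + 3)*(r^3 - r^2 - 16*r - 20) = (r + 2)*(r + 3)*(r^2 - 3*r - 10) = (r + 2)^2*(r + 3)*(r - 5)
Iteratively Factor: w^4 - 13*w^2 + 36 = (w - 2)*(w^3 + 2*w^2 - 9*w - 18) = (w - 2)*(w + 2)*(w^2 - 9) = (w - 3)*(w - 2)*(w + 2)*(w + 3)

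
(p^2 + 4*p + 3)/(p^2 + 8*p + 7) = (p + 3)/(p + 7)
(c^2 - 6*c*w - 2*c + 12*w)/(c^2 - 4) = (c - 6*w)/(c + 2)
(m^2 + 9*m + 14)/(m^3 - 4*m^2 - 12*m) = (m + 7)/(m*(m - 6))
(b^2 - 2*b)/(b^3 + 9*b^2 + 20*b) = (b - 2)/(b^2 + 9*b + 20)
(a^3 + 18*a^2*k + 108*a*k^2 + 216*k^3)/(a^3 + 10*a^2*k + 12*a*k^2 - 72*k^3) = (a + 6*k)/(a - 2*k)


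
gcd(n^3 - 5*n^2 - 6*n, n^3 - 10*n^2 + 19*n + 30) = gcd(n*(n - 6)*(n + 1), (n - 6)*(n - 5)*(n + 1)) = n^2 - 5*n - 6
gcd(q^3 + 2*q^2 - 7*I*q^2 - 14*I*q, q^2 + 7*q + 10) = q + 2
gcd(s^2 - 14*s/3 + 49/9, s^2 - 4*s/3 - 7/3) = s - 7/3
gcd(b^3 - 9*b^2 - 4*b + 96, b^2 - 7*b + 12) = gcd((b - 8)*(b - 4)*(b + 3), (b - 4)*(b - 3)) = b - 4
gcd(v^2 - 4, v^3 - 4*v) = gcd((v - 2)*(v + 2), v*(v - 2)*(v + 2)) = v^2 - 4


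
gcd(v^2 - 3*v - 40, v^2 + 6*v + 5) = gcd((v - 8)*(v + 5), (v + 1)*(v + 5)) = v + 5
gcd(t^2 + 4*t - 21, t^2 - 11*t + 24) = t - 3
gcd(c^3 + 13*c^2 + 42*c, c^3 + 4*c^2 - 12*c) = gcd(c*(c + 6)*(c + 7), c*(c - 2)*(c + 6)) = c^2 + 6*c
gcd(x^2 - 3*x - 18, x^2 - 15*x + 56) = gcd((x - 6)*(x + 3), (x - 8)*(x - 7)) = 1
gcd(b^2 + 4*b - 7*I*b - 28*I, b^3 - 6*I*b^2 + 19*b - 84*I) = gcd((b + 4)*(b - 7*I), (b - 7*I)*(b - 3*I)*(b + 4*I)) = b - 7*I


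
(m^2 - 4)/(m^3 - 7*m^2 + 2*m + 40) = (m - 2)/(m^2 - 9*m + 20)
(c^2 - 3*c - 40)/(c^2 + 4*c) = (c^2 - 3*c - 40)/(c*(c + 4))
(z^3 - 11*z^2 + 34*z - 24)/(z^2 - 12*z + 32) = (z^2 - 7*z + 6)/(z - 8)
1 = 1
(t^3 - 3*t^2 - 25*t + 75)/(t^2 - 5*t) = t + 2 - 15/t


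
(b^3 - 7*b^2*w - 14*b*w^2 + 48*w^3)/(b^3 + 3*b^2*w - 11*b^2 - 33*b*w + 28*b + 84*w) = (b^2 - 10*b*w + 16*w^2)/(b^2 - 11*b + 28)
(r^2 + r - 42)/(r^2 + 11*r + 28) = (r - 6)/(r + 4)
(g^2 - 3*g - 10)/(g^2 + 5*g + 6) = (g - 5)/(g + 3)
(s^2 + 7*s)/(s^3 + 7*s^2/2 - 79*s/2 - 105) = 2*s/(2*s^2 - 7*s - 30)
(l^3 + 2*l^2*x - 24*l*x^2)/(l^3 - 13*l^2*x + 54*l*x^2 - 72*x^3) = l*(l + 6*x)/(l^2 - 9*l*x + 18*x^2)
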